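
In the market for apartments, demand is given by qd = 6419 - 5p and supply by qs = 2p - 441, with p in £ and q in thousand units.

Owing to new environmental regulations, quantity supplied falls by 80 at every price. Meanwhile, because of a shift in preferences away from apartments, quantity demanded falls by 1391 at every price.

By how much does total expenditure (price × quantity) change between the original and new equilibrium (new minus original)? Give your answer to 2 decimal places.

Original equilibrium: 6419 - 5p = 2p - 441 gives 6860 = 7p, so p = 980 and q = 1519.
The new curves are qd = 5028 - 5p (demand) and qs = 2p - 521 (supply).
Setting them equal: 5028 - 5p = 2p - 521 → 5549 = 7p, so p = 5549/7 ≈ 792.7143 and q = 7451/7 ≈ 1064.4286.
Expenditure moves from 980×1519 = 1488620 to 792.7143×1064.4286 = 843787.7347; change = -644832.27.

-644832.27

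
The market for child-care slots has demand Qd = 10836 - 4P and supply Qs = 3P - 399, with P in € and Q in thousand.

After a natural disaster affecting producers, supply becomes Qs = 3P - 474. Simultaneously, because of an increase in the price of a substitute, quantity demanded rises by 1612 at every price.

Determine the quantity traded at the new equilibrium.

Before the shock: 10836 - 4P = 3P - 399 ⇒ 11235 = 7P ⇒ P = 1605, Q = 4416.
With the change applied: demand Qd = 12448 - 4P, supply Qs = 3P - 474.
Equate the new curves: 12448 - 4P = 3P - 474, giving 12922 = 7P, P = 1846, Q = 5064.

5064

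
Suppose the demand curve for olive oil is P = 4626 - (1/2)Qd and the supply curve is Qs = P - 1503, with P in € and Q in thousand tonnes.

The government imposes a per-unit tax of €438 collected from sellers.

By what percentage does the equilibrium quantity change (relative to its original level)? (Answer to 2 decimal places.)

Before the shock: 9252 - 2P = P - 1503 ⇒ 10755 = 3P ⇒ P = 3585, Q = 2082.
Since sellers keep the price net of the tax, the effective supply curve becomes Qs = P - 1941.
Clearing the new market: 9252 - 2P = P - 1941, so P = 3731 and Q = 1790.
%ΔQ = (1790 − 2082) / 2082 × 100 = -14.02%.

-14.02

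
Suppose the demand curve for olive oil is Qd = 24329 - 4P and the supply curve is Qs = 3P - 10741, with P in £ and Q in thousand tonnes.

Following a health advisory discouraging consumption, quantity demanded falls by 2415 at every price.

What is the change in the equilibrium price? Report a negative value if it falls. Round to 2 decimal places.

Original equilibrium: 24329 - 4P = 3P - 10741 gives 35070 = 7P, so P = 5010 and Q = 4289.
The new curves are Qd = 21914 - 4P (demand) and Qs = 3P - 10741 (supply).
Equate the new curves: 21914 - 4P = 3P - 10741, giving 32655 = 7P, P = 4665, Q = 3254.
ΔP = 4665 − 5010 = -345.00.

-345.00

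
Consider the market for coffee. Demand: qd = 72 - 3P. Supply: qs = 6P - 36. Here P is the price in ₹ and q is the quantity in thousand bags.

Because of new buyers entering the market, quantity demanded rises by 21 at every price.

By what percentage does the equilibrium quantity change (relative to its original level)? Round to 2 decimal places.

Original equilibrium: 72 - 3P = 6P - 36 gives 108 = 9P, so P = 12 and q = 36.
After the shift, demand is qd = 93 - 3P and supply is qs = 6P - 36.
Clearing the new market: 93 - 3P = 6P - 36, so P = 43/3 ≈ 14.3333 and q = 50.
%Δq = (50 − 36) / 36 × 100 = +38.89%.

+38.89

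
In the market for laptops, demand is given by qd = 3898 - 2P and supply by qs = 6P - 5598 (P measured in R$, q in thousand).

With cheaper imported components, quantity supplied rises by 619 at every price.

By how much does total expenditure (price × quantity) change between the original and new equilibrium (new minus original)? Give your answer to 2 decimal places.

Initially, 3898 - 2P = 6P - 5598, so 9496 = 8P and P = 1187, q = 1524.
With the change applied: demand qd = 3898 - 2P, supply qs = 6P - 4979.
Clearing the new market: 3898 - 2P = 6P - 4979, so P = 1109.625 and q = 1678.75.
Expenditure moves from 1187×1524 = 1808988 to 1109.625×1678.75 = 1862782.96875; change = +53794.97.

+53794.97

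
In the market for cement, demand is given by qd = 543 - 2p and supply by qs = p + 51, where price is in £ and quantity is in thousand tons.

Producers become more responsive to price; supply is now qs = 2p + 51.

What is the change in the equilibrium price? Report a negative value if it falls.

-41

Solve the original market: 543 - 2p = p + 51, hence p = 164 and q = 215.
After the shift, demand is qd = 543 - 2p and supply is qs = 2p + 51.
New equilibrium: 543 - 2p = 2p + 51 ⇒ 492 = 4p ⇒ p = 123, q = 297.
Δp = 123 − 164 = -41.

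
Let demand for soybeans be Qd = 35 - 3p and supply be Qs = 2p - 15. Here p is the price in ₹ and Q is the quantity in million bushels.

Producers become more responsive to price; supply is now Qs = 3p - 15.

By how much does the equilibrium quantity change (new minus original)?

Solve the original market: 35 - 3p = 2p - 15, hence p = 10 and Q = 5.
The new curves are Qd = 35 - 3p (demand) and Qs = 3p - 15 (supply).
Equate the new curves: 35 - 3p = 3p - 15, giving 50 = 6p, p = 25/3 ≈ 8.3333, Q = 10.
ΔQ = 10 − 5 = +5.

+5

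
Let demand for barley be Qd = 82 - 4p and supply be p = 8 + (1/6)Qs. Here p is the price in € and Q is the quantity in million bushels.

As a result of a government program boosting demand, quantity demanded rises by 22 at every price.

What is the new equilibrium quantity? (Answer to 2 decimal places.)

Initially, 82 - 4p = 6p - 48, so 130 = 10p and p = 13, Q = 30.
The shock moves the curves to Qd = 104 - 4p and Qs = 6p - 48.
Equate the new curves: 104 - 4p = 6p - 48, giving 152 = 10p, p = 15.2, Q = 43.2.

43.20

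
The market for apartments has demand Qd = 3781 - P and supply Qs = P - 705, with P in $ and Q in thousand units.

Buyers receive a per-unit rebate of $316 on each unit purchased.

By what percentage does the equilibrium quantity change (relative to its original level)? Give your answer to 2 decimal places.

Before the shock: 3781 - P = P - 705 ⇒ 4486 = 2P ⇒ P = 2243, Q = 1538.
Since buyers' out-of-pocket price is the market price minus the rebate, the effective demand curve becomes Qd = 4097 - P.
Clearing the new market: 4097 - P = P - 705, so P = 2401 and Q = 1696.
%ΔQ = (1696 − 1538) / 1538 × 100 = +10.27%.

+10.27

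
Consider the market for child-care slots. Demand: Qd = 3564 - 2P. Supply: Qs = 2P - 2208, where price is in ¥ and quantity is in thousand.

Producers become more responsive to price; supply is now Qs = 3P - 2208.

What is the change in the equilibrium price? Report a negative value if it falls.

Original equilibrium: 3564 - 2P = 2P - 2208 gives 5772 = 4P, so P = 1443 and Q = 678.
With the change applied: demand Qd = 3564 - 2P, supply Qs = 3P - 2208.
Equate the new curves: 3564 - 2P = 3P - 2208, giving 5772 = 5P, P = 1154.4, Q = 1255.2.
ΔP = 1154.4 − 1443 = -288.6.

-288.6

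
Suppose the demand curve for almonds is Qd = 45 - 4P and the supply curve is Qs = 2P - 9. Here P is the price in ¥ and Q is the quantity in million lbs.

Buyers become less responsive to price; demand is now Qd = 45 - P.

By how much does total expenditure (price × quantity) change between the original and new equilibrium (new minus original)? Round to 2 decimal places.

Initially, 45 - 4P = 2P - 9, so 54 = 6P and P = 9, Q = 9.
After the shift, demand is Qd = 45 - P and supply is Qs = 2P - 9.
Setting them equal: 45 - P = 2P - 9 → 54 = 3P, so P = 18 and Q = 27.
Expenditure moves from 9×9 = 81 to 18×27 = 486; change = +405.00.

+405.00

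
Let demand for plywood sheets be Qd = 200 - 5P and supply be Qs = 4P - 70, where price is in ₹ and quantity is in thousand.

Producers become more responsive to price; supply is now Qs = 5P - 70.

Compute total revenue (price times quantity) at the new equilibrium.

1755

Solve the original market: 200 - 5P = 4P - 70, hence P = 30 and Q = 50.
With the change applied: demand Qd = 200 - 5P, supply Qs = 5P - 70.
New equilibrium: 200 - 5P = 5P - 70 ⇒ 270 = 10P ⇒ P = 27, Q = 65.
New expenditure = 27 × 65 = 1755.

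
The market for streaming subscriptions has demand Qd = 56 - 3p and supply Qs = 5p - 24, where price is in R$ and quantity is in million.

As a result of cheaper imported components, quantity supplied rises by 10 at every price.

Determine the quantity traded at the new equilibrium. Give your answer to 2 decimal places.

Initially, 56 - 3p = 5p - 24, so 80 = 8p and p = 10, Q = 26.
The new curves are Qd = 56 - 3p (demand) and Qs = 5p - 14 (supply).
Clearing the new market: 56 - 3p = 5p - 14, so p = 8.75 and Q = 29.75.

29.75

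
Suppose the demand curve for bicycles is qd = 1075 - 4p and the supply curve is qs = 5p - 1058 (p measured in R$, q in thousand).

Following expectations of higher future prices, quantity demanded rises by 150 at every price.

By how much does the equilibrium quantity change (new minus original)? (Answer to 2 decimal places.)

Original equilibrium: 1075 - 4p = 5p - 1058 gives 2133 = 9p, so p = 237 and q = 127.
The shock moves the curves to qd = 1225 - 4p and qs = 5p - 1058.
New equilibrium: 1225 - 4p = 5p - 1058 ⇒ 2283 = 9p ⇒ p = 761/3 ≈ 253.6667, q = 631/3 ≈ 210.3333.
Δq = 210.3333 − 127 = +83.33.

+83.33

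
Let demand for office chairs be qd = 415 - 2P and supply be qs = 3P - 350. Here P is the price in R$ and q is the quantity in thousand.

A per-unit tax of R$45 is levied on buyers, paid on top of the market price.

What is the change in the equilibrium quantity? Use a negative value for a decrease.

-54

Original equilibrium: 415 - 2P = 3P - 350 gives 765 = 5P, so P = 153 and q = 109.
Since buyers pay the price plus the tax, the effective demand curve becomes qd = 325 - 2P.
Clearing the new market: 325 - 2P = 3P - 350, so P = 135 and q = 55.
Δq = 55 − 109 = -54.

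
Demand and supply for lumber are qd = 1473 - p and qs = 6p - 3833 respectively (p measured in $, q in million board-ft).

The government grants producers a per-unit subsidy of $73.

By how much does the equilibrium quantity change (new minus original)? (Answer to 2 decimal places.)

+62.57

Initially, 1473 - p = 6p - 3833, so 5306 = 7p and p = 758, q = 715.
Since sellers receive the price plus the subsidy, the effective supply curve becomes qs = 6p - 3395.
Equate the new curves: 1473 - p = 6p - 3395, giving 4868 = 7p, p = 4868/7 ≈ 695.4286, q = 5443/7 ≈ 777.5714.
Δq = 777.5714 − 715 = +62.57.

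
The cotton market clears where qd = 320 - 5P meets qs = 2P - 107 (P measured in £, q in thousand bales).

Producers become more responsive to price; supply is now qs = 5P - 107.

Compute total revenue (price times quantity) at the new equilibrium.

Original equilibrium: 320 - 5P = 2P - 107 gives 427 = 7P, so P = 61 and q = 15.
The shock moves the curves to qd = 320 - 5P and qs = 5P - 107.
Setting them equal: 320 - 5P = 5P - 107 → 427 = 10P, so P = 42.7 and q = 106.5.
New expenditure = 42.7 × 106.5 = 4547.55.

4547.55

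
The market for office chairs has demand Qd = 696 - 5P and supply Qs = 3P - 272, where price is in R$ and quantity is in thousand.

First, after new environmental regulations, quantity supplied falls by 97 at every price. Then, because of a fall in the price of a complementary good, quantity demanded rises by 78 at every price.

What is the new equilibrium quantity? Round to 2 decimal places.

59.63

Initially, 696 - 5P = 3P - 272, so 968 = 8P and P = 121, Q = 91.
The new curves are Qd = 774 - 5P (demand) and Qs = 3P - 369 (supply).
Setting them equal: 774 - 5P = 3P - 369 → 1143 = 8P, so P = 142.875 and Q = 59.625.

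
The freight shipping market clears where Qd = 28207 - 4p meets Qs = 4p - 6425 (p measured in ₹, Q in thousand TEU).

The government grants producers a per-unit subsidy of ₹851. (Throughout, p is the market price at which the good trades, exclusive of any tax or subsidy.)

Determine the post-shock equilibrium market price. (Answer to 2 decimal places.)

3903.50

Initially, 28207 - 4p = 4p - 6425, so 34632 = 8p and p = 4329, Q = 10891.
Since sellers receive the price plus the subsidy, the effective supply curve becomes Qs = 4p - 3021.
Equate the new curves: 28207 - 4p = 4p - 3021, giving 31228 = 8p, p = 3903.5, Q = 12593.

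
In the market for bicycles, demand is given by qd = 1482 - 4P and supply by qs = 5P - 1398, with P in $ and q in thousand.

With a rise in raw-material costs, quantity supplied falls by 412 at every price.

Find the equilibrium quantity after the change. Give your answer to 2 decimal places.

Original equilibrium: 1482 - 4P = 5P - 1398 gives 2880 = 9P, so P = 320 and q = 202.
With the change applied: demand qd = 1482 - 4P, supply qs = 5P - 1810.
Setting them equal: 1482 - 4P = 5P - 1810 → 3292 = 9P, so P = 3292/9 ≈ 365.7778 and q = 170/9 ≈ 18.8889.

18.89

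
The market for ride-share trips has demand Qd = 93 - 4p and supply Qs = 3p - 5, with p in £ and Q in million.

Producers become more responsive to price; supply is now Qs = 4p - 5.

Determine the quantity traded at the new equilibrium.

Initially, 93 - 4p = 3p - 5, so 98 = 7p and p = 14, Q = 37.
The shock moves the curves to Qd = 93 - 4p and Qs = 4p - 5.
New equilibrium: 93 - 4p = 4p - 5 ⇒ 98 = 8p ⇒ p = 12.25, Q = 44.

44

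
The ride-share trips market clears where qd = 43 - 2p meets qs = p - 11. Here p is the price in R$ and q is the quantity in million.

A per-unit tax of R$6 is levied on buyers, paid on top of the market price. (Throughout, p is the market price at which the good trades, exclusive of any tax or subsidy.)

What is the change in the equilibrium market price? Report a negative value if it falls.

Initially, 43 - 2p = p - 11, so 54 = 3p and p = 18, q = 7.
Since buyers pay the price plus the tax, the effective demand curve becomes qd = 31 - 2p.
Clearing the new market: 31 - 2p = p - 11, so p = 14 and q = 3.
Δp = 14 − 18 = -4.

-4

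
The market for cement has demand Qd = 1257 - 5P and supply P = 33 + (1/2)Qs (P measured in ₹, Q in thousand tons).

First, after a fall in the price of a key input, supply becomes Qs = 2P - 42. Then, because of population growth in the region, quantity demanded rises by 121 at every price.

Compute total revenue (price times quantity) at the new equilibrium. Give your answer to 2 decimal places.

Solve the original market: 1257 - 5P = 2P - 66, hence P = 189 and Q = 312.
The shock moves the curves to Qd = 1378 - 5P and Qs = 2P - 42.
Setting them equal: 1378 - 5P = 2P - 42 → 1420 = 7P, so P = 1420/7 ≈ 202.8571 and Q = 2546/7 ≈ 363.7143.
New expenditure = 202.8571 × 363.7143 = 73782.04.

73782.04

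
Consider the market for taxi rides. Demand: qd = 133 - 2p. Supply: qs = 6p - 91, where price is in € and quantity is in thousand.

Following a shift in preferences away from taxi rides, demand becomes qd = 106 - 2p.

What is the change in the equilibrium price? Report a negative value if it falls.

-3.375

Original equilibrium: 133 - 2p = 6p - 91 gives 224 = 8p, so p = 28 and q = 77.
With the change applied: demand qd = 106 - 2p, supply qs = 6p - 91.
Setting them equal: 106 - 2p = 6p - 91 → 197 = 8p, so p = 24.625 and q = 56.75.
Δp = 24.625 − 28 = -3.375.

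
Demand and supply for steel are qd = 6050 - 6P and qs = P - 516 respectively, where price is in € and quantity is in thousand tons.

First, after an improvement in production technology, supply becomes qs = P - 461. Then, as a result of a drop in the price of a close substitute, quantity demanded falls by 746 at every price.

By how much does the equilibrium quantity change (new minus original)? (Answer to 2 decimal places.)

-59.43

Original equilibrium: 6050 - 6P = P - 516 gives 6566 = 7P, so P = 938 and q = 422.
After the shift, demand is qd = 5304 - 6P and supply is qs = P - 461.
Setting them equal: 5304 - 6P = P - 461 → 5765 = 7P, so P = 5765/7 ≈ 823.5714 and q = 2538/7 ≈ 362.5714.
Δq = 362.5714 − 422 = -59.43.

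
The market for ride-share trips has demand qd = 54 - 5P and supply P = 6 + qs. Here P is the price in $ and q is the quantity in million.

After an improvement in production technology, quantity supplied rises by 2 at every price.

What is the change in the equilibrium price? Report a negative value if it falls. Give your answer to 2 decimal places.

Solve the original market: 54 - 5P = P - 6, hence P = 10 and q = 4.
With the change applied: demand qd = 54 - 5P, supply qs = P - 4.
Clearing the new market: 54 - 5P = P - 4, so P = 29/3 ≈ 9.6667 and q = 17/3 ≈ 5.6667.
ΔP = 9.6667 − 10 = -0.33.

-0.33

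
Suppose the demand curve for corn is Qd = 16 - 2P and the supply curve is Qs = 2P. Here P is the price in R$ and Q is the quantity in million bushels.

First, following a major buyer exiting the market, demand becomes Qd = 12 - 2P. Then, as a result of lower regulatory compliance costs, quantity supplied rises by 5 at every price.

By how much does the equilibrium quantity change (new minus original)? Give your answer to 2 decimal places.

Before the shock: 16 - 2P = 2P ⇒ 16 = 4P ⇒ P = 4, Q = 8.
After the shift, demand is Qd = 12 - 2P and supply is Qs = 2P + 5.
New equilibrium: 12 - 2P = 2P + 5 ⇒ 7 = 4P ⇒ P = 1.75, Q = 8.5.
ΔQ = 8.5 − 8 = +0.50.

+0.50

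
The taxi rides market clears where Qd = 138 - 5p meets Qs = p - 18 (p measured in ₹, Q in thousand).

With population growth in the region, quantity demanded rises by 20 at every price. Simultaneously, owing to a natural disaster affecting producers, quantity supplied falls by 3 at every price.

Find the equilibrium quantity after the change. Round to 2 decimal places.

Solve the original market: 138 - 5p = p - 18, hence p = 26 and Q = 8.
With the change applied: demand Qd = 158 - 5p, supply Qs = p - 21.
Equate the new curves: 158 - 5p = p - 21, giving 179 = 6p, p = 179/6 ≈ 29.8333, Q = 53/6 ≈ 8.8333.

8.83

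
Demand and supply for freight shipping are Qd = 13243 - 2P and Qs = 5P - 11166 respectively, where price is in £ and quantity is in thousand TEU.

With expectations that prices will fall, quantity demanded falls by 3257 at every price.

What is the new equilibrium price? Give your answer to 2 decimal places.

Before the shock: 13243 - 2P = 5P - 11166 ⇒ 24409 = 7P ⇒ P = 3487, Q = 6269.
With the change applied: demand Qd = 9986 - 2P, supply Qs = 5P - 11166.
Setting them equal: 9986 - 2P = 5P - 11166 → 21152 = 7P, so P = 21152/7 ≈ 3021.7143 and Q = 27598/7 ≈ 3942.5714.

3021.71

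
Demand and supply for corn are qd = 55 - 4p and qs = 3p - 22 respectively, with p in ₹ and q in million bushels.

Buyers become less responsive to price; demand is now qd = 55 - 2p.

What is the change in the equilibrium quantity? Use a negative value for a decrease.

Before the shock: 55 - 4p = 3p - 22 ⇒ 77 = 7p ⇒ p = 11, q = 11.
The new curves are qd = 55 - 2p (demand) and qs = 3p - 22 (supply).
New equilibrium: 55 - 2p = 3p - 22 ⇒ 77 = 5p ⇒ p = 15.4, q = 24.2.
Δq = 24.2 − 11 = +13.2.

+13.2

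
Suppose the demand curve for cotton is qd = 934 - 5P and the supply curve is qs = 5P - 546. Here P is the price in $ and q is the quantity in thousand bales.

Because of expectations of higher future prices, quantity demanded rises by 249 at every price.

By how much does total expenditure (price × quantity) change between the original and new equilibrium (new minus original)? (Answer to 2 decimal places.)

+26356.65

Before the shock: 934 - 5P = 5P - 546 ⇒ 1480 = 10P ⇒ P = 148, q = 194.
After the shift, demand is qd = 1183 - 5P and supply is qs = 5P - 546.
Clearing the new market: 1183 - 5P = 5P - 546, so P = 172.9 and q = 318.5.
Expenditure moves from 148×194 = 28712 to 172.9×318.5 = 55068.65; change = +26356.65.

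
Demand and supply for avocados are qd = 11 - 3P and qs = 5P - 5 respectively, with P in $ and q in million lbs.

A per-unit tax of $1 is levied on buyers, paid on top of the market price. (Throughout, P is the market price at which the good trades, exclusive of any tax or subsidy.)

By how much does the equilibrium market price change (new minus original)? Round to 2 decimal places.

Original equilibrium: 11 - 3P = 5P - 5 gives 16 = 8P, so P = 2 and q = 5.
Since buyers pay the price plus the tax, the effective demand curve becomes qd = 8 - 3P.
New equilibrium: 8 - 3P = 5P - 5 ⇒ 13 = 8P ⇒ P = 1.625, q = 3.125.
ΔP = 1.625 − 2 = -0.38.

-0.38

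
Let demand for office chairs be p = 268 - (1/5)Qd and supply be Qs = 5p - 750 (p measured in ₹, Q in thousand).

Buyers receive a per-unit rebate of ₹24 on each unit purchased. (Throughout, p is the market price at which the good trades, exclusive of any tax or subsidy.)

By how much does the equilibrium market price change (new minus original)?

+12

Initially, 1340 - 5p = 5p - 750, so 2090 = 10p and p = 209, Q = 295.
Since buyers' out-of-pocket price is the market price minus the rebate, the effective demand curve becomes Qd = 1460 - 5p.
Equate the new curves: 1460 - 5p = 5p - 750, giving 2210 = 10p, p = 221, Q = 355.
Δp = 221 − 209 = +12.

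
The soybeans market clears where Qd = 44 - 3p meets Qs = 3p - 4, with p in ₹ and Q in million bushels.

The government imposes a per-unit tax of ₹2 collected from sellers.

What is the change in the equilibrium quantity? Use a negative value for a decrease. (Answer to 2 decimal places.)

Before the shock: 44 - 3p = 3p - 4 ⇒ 48 = 6p ⇒ p = 8, Q = 20.
Since sellers keep the price net of the tax, the effective supply curve becomes Qs = 3p - 10.
New equilibrium: 44 - 3p = 3p - 10 ⇒ 54 = 6p ⇒ p = 9, Q = 17.
ΔQ = 17 − 20 = -3.00.

-3.00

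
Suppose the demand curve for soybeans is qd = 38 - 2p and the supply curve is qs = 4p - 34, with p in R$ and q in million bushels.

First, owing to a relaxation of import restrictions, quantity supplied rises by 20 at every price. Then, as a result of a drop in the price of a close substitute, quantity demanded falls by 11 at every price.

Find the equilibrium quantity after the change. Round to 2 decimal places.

Solve the original market: 38 - 2p = 4p - 34, hence p = 12 and q = 14.
The shock moves the curves to qd = 27 - 2p and qs = 4p - 14.
Equate the new curves: 27 - 2p = 4p - 14, giving 41 = 6p, p = 41/6 ≈ 6.8333, q = 40/3 ≈ 13.3333.

13.33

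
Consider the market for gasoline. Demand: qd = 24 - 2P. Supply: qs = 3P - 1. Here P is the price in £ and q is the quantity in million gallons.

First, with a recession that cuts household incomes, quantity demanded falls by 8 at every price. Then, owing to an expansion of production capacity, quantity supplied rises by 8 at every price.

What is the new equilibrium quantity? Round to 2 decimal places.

12.40

Solve the original market: 24 - 2P = 3P - 1, hence P = 5 and q = 14.
The new curves are qd = 16 - 2P (demand) and qs = 3P + 7 (supply).
Clearing the new market: 16 - 2P = 3P + 7, so P = 1.8 and q = 12.4.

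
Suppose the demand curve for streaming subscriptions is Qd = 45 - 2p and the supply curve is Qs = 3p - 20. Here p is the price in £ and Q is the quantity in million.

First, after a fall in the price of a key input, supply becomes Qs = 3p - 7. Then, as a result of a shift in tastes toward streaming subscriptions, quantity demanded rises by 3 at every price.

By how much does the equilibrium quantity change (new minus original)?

Before the shock: 45 - 2p = 3p - 20 ⇒ 65 = 5p ⇒ p = 13, Q = 19.
After the shift, demand is Qd = 48 - 2p and supply is Qs = 3p - 7.
Equate the new curves: 48 - 2p = 3p - 7, giving 55 = 5p, p = 11, Q = 26.
ΔQ = 26 − 19 = +7.

+7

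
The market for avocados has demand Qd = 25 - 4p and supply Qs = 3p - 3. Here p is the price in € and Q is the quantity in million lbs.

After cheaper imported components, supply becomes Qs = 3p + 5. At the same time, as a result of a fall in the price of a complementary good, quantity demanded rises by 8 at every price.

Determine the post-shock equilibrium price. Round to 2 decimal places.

4.00

Before the shock: 25 - 4p = 3p - 3 ⇒ 28 = 7p ⇒ p = 4, Q = 9.
After the shift, demand is Qd = 33 - 4p and supply is Qs = 3p + 5.
Clearing the new market: 33 - 4p = 3p + 5, so p = 4 and Q = 17.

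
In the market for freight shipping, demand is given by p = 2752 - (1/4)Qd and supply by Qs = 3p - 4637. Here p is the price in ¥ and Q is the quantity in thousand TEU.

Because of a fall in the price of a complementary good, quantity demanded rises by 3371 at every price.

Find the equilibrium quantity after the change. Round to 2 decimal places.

Before the shock: 11008 - 4p = 3p - 4637 ⇒ 15645 = 7p ⇒ p = 2235, Q = 2068.
The new curves are Qd = 14379 - 4p (demand) and Qs = 3p - 4637 (supply).
New equilibrium: 14379 - 4p = 3p - 4637 ⇒ 19016 = 7p ⇒ p = 19016/7 ≈ 2716.5714, Q = 24589/7 ≈ 3512.7143.

3512.71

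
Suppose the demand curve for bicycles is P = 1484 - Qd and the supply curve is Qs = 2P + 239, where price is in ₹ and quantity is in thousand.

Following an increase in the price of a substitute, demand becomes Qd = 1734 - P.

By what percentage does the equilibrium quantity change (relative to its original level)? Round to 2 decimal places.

Solve the original market: 1484 - P = 2P + 239, hence P = 415 and Q = 1069.
The shock moves the curves to Qd = 1734 - P and Qs = 2P + 239.
Clearing the new market: 1734 - P = 2P + 239, so P = 1495/3 ≈ 498.3333 and Q = 3707/3 ≈ 1235.6667.
%ΔQ = (1235.6667 − 1069) / 1069 × 100 = +15.59%.

+15.59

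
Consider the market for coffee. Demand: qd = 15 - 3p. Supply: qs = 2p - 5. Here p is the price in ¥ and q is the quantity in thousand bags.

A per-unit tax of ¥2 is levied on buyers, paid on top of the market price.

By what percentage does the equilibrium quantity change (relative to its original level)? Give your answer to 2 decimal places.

-80.00

Initially, 15 - 3p = 2p - 5, so 20 = 5p and p = 4, q = 3.
Since buyers pay the price plus the tax, the effective demand curve becomes qd = 9 - 3p.
Equate the new curves: 9 - 3p = 2p - 5, giving 14 = 5p, p = 2.8, q = 0.6.
%Δq = (0.6 − 3) / 3 × 100 = -80.00%.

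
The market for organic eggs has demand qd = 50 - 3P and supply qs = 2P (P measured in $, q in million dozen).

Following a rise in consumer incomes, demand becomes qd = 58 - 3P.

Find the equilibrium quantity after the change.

Initially, 50 - 3P = 2P, so 50 = 5P and P = 10, q = 20.
After the shift, demand is qd = 58 - 3P and supply is qs = 2P.
New equilibrium: 58 - 3P = 2P ⇒ 58 = 5P ⇒ P = 11.6, q = 23.2.

23.2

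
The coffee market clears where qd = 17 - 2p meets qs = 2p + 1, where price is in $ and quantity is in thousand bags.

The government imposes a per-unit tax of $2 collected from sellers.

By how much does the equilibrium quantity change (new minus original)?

Solve the original market: 17 - 2p = 2p + 1, hence p = 4 and q = 9.
Since sellers keep the price net of the tax, the effective supply curve becomes qs = 2p - 3.
New equilibrium: 17 - 2p = 2p - 3 ⇒ 20 = 4p ⇒ p = 5, q = 7.
Δq = 7 − 9 = -2.

-2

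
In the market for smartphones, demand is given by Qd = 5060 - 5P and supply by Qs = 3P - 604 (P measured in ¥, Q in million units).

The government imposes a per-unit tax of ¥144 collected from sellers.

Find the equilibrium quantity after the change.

1250

Original equilibrium: 5060 - 5P = 3P - 604 gives 5664 = 8P, so P = 708 and Q = 1520.
Since sellers keep the price net of the tax, the effective supply curve becomes Qs = 3P - 1036.
New equilibrium: 5060 - 5P = 3P - 1036 ⇒ 6096 = 8P ⇒ P = 762, Q = 1250.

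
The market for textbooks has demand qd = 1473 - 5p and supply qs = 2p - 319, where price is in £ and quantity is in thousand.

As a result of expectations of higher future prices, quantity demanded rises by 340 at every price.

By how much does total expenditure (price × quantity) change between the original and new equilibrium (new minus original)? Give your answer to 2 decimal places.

+38961.22

Before the shock: 1473 - 5p = 2p - 319 ⇒ 1792 = 7p ⇒ p = 256, q = 193.
The shock moves the curves to qd = 1813 - 5p and qs = 2p - 319.
Equate the new curves: 1813 - 5p = 2p - 319, giving 2132 = 7p, p = 2132/7 ≈ 304.5714, q = 2031/7 ≈ 290.1429.
Expenditure moves from 256×193 = 49408 to 304.5714×290.1429 = 88369.2245; change = +38961.22.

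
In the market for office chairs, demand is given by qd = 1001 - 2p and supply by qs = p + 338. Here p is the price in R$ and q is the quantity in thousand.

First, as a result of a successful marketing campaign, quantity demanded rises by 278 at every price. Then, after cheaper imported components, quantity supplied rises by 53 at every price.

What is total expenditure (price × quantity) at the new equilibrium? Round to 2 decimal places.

Solve the original market: 1001 - 2p = p + 338, hence p = 221 and q = 559.
The shock moves the curves to qd = 1279 - 2p and qs = p + 391.
Clearing the new market: 1279 - 2p = p + 391, so p = 296 and q = 687.
New expenditure = 296 × 687 = 203352.00.

203352.00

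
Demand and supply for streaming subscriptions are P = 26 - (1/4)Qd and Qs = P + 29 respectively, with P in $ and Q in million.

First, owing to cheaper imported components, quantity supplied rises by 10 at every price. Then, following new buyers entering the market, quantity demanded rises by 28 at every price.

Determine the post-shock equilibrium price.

18.6

Initially, 104 - 4P = P + 29, so 75 = 5P and P = 15, Q = 44.
The new curves are Qd = 132 - 4P (demand) and Qs = P + 39 (supply).
Setting them equal: 132 - 4P = P + 39 → 93 = 5P, so P = 18.6 and Q = 57.6.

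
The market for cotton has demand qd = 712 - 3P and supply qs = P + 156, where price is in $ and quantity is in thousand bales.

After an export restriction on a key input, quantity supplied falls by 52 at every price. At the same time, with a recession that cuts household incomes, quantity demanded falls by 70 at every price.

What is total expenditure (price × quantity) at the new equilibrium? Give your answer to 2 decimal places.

32078.25

Original equilibrium: 712 - 3P = P + 156 gives 556 = 4P, so P = 139 and q = 295.
The shock moves the curves to qd = 642 - 3P and qs = P + 104.
Setting them equal: 642 - 3P = P + 104 → 538 = 4P, so P = 134.5 and q = 238.5.
New expenditure = 134.5 × 238.5 = 32078.25.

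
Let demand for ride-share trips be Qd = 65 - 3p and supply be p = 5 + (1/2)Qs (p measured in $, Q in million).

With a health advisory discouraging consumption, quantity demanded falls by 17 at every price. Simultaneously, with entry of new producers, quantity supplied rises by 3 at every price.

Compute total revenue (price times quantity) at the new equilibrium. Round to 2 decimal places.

Original equilibrium: 65 - 3p = 2p - 10 gives 75 = 5p, so p = 15 and Q = 20.
The new curves are Qd = 48 - 3p (demand) and Qs = 2p - 7 (supply).
Setting them equal: 48 - 3p = 2p - 7 → 55 = 5p, so p = 11 and Q = 15.
New expenditure = 11 × 15 = 165.00.

165.00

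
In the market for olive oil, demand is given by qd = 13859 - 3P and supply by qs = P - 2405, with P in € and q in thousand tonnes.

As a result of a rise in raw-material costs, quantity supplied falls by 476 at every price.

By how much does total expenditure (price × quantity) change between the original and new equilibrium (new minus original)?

Initially, 13859 - 3P = P - 2405, so 16264 = 4P and P = 4066, q = 1661.
After the shift, demand is qd = 13859 - 3P and supply is qs = P - 2881.
New equilibrium: 13859 - 3P = P - 2881 ⇒ 16740 = 4P ⇒ P = 4185, q = 1304.
Expenditure moves from 4066×1661 = 6753626 to 4185×1304 = 5457240; change = -1296386.

-1296386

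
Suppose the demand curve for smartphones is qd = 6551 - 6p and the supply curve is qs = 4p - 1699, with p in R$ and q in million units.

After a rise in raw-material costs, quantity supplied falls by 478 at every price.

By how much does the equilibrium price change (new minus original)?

Before the shock: 6551 - 6p = 4p - 1699 ⇒ 8250 = 10p ⇒ p = 825, q = 1601.
With the change applied: demand qd = 6551 - 6p, supply qs = 4p - 2177.
New equilibrium: 6551 - 6p = 4p - 2177 ⇒ 8728 = 10p ⇒ p = 872.8, q = 1314.2.
Δp = 872.8 − 825 = +47.8.

+47.8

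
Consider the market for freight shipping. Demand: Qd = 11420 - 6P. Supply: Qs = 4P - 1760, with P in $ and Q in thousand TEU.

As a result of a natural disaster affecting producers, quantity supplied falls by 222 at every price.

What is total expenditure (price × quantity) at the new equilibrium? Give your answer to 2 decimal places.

Original equilibrium: 11420 - 6P = 4P - 1760 gives 13180 = 10P, so P = 1318 and Q = 3512.
The new curves are Qd = 11420 - 6P (demand) and Qs = 4P - 1982 (supply).
Equate the new curves: 11420 - 6P = 4P - 1982, giving 13402 = 10P, P = 1340.2, Q = 3378.8.
New expenditure = 1340.2 × 3378.8 = 4528267.76.

4528267.76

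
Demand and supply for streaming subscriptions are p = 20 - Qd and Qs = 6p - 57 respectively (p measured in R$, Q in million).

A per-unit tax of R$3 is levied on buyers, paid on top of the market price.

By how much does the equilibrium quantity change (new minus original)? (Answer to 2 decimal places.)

Solve the original market: 20 - p = 6p - 57, hence p = 11 and Q = 9.
Since buyers pay the price plus the tax, the effective demand curve becomes Qd = 17 - p.
New equilibrium: 17 - p = 6p - 57 ⇒ 74 = 7p ⇒ p = 74/7 ≈ 10.5714, Q = 45/7 ≈ 6.4286.
ΔQ = 6.4286 − 9 = -2.57.

-2.57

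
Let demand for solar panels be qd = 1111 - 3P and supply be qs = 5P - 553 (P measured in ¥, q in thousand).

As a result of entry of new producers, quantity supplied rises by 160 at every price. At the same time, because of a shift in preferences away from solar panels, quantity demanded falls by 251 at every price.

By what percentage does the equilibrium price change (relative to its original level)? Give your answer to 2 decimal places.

-24.70

Initially, 1111 - 3P = 5P - 553, so 1664 = 8P and P = 208, q = 487.
With the change applied: demand qd = 860 - 3P, supply qs = 5P - 393.
Clearing the new market: 860 - 3P = 5P - 393, so P = 156.625 and q = 390.125.
%ΔP = (156.625 − 208) / 208 × 100 = -24.70%.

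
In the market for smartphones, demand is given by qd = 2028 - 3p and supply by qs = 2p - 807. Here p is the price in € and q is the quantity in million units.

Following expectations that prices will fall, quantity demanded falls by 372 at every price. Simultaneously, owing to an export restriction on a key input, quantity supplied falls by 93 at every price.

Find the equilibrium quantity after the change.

122.4

Solve the original market: 2028 - 3p = 2p - 807, hence p = 567 and q = 327.
After the shift, demand is qd = 1656 - 3p and supply is qs = 2p - 900.
Equate the new curves: 1656 - 3p = 2p - 900, giving 2556 = 5p, p = 511.2, q = 122.4.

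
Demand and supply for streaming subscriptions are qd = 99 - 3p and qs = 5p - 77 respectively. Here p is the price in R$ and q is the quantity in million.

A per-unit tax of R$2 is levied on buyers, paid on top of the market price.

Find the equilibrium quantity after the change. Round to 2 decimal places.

Solve the original market: 99 - 3p = 5p - 77, hence p = 22 and q = 33.
Since buyers pay the price plus the tax, the effective demand curve becomes qd = 93 - 3p.
Equate the new curves: 93 - 3p = 5p - 77, giving 170 = 8p, p = 21.25, q = 29.25.

29.25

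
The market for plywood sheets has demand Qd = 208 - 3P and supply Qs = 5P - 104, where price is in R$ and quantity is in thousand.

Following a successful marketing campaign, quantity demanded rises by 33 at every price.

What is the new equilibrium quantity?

Initially, 208 - 3P = 5P - 104, so 312 = 8P and P = 39, Q = 91.
The new curves are Qd = 241 - 3P (demand) and Qs = 5P - 104 (supply).
Equate the new curves: 241 - 3P = 5P - 104, giving 345 = 8P, P = 43.125, Q = 111.625.

111.625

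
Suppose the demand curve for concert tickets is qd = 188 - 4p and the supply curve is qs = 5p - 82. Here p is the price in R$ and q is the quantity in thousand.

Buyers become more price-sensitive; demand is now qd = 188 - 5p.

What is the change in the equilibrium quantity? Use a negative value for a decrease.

Initially, 188 - 4p = 5p - 82, so 270 = 9p and p = 30, q = 68.
After the shift, demand is qd = 188 - 5p and supply is qs = 5p - 82.
Equate the new curves: 188 - 5p = 5p - 82, giving 270 = 10p, p = 27, q = 53.
Δq = 53 − 68 = -15.

-15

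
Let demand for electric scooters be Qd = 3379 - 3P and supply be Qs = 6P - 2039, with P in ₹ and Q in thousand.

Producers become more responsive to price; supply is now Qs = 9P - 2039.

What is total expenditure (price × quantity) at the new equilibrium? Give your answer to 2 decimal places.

914061.75

Before the shock: 3379 - 3P = 6P - 2039 ⇒ 5418 = 9P ⇒ P = 602, Q = 1573.
The new curves are Qd = 3379 - 3P (demand) and Qs = 9P - 2039 (supply).
Setting them equal: 3379 - 3P = 9P - 2039 → 5418 = 12P, so P = 451.5 and Q = 2024.5.
New expenditure = 451.5 × 2024.5 = 914061.75.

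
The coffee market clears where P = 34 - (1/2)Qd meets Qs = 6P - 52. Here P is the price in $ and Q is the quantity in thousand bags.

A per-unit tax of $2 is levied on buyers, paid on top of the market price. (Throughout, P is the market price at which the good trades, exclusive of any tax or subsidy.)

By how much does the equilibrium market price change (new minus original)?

Before the shock: 68 - 2P = 6P - 52 ⇒ 120 = 8P ⇒ P = 15, Q = 38.
Since buyers pay the price plus the tax, the effective demand curve becomes Qd = 64 - 2P.
New equilibrium: 64 - 2P = 6P - 52 ⇒ 116 = 8P ⇒ P = 14.5, Q = 35.
ΔP = 14.5 − 15 = -0.5.

-0.5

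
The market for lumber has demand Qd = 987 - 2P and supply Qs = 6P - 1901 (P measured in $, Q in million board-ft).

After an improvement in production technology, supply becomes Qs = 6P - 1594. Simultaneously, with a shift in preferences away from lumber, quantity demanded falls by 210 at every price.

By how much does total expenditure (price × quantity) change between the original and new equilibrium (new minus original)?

-41057.90625

Solve the original market: 987 - 2P = 6P - 1901, hence P = 361 and Q = 265.
The new curves are Qd = 777 - 2P (demand) and Qs = 6P - 1594 (supply).
Equate the new curves: 777 - 2P = 6P - 1594, giving 2371 = 8P, P = 296.375, Q = 184.25.
Expenditure moves from 361×265 = 95665 to 296.375×184.25 = 54607.09375; change = -41057.90625.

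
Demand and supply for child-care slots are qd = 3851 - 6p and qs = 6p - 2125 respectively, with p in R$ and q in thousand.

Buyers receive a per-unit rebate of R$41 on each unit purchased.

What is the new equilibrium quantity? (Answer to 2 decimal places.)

986.00

Before the shock: 3851 - 6p = 6p - 2125 ⇒ 5976 = 12p ⇒ p = 498, q = 863.
Since buyers' out-of-pocket price is the market price minus the rebate, the effective demand curve becomes qd = 4097 - 6p.
Equate the new curves: 4097 - 6p = 6p - 2125, giving 6222 = 12p, p = 518.5, q = 986.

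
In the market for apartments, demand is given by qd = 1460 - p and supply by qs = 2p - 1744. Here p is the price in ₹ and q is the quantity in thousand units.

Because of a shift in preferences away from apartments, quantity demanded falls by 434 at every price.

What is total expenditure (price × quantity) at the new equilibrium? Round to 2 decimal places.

94795.56

Before the shock: 1460 - p = 2p - 1744 ⇒ 3204 = 3p ⇒ p = 1068, q = 392.
The new curves are qd = 1026 - p (demand) and qs = 2p - 1744 (supply).
Setting them equal: 1026 - p = 2p - 1744 → 2770 = 3p, so p = 2770/3 ≈ 923.3333 and q = 308/3 ≈ 102.6667.
New expenditure = 923.3333 × 102.6667 = 94795.56.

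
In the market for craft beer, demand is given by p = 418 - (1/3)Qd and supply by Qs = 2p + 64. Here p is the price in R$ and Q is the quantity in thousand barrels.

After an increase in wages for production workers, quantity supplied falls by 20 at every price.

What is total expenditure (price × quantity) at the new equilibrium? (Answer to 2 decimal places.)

Solve the original market: 1254 - 3p = 2p + 64, hence p = 238 and Q = 540.
With the change applied: demand Qd = 1254 - 3p, supply Qs = 2p + 44.
Setting them equal: 1254 - 3p = 2p + 44 → 1210 = 5p, so p = 242 and Q = 528.
New expenditure = 242 × 528 = 127776.00.

127776.00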